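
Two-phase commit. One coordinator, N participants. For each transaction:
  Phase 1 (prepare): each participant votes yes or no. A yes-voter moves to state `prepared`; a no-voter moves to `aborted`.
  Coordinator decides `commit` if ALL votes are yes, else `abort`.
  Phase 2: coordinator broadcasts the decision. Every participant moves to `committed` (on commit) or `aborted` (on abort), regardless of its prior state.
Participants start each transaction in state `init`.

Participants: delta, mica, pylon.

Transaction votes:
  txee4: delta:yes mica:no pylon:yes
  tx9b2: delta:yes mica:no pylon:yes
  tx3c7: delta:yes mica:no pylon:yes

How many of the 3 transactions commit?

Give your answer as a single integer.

txee4: no from mica -> abort (commits=0)
tx9b2: no from mica -> abort (commits=0)
tx3c7: no from mica -> abort (commits=0)

Answer: 0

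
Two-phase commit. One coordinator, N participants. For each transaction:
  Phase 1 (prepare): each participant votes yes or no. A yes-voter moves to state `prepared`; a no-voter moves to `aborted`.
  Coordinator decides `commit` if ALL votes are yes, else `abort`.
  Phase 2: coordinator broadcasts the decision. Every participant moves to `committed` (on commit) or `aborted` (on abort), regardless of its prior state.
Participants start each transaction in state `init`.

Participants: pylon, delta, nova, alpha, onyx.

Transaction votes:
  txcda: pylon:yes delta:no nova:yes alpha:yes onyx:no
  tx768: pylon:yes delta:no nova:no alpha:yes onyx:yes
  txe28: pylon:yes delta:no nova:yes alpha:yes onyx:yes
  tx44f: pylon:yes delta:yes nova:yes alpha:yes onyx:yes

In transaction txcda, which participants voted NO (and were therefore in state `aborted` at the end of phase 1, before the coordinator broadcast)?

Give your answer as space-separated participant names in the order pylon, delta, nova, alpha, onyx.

Txn txcda phase 1: pylon yes -> prepared; delta no -> aborted; nova yes -> prepared; alpha yes -> prepared; onyx no -> aborted

Answer: delta onyx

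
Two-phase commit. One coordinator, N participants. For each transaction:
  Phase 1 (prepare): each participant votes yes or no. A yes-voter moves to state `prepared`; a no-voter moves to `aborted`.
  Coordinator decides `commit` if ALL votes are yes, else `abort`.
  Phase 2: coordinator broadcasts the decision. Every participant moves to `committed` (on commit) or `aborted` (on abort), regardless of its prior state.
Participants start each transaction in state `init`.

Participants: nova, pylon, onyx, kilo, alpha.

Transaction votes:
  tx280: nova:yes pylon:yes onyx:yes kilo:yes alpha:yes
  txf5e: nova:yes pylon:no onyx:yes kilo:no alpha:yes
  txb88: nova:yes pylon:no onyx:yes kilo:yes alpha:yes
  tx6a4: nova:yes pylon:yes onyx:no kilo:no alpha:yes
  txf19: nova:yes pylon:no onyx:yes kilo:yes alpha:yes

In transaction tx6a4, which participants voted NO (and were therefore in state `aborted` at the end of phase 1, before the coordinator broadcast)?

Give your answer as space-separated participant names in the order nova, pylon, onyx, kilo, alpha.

Txn tx6a4 phase 1: nova yes -> prepared; pylon yes -> prepared; onyx no -> aborted; kilo no -> aborted; alpha yes -> prepared

Answer: onyx kilo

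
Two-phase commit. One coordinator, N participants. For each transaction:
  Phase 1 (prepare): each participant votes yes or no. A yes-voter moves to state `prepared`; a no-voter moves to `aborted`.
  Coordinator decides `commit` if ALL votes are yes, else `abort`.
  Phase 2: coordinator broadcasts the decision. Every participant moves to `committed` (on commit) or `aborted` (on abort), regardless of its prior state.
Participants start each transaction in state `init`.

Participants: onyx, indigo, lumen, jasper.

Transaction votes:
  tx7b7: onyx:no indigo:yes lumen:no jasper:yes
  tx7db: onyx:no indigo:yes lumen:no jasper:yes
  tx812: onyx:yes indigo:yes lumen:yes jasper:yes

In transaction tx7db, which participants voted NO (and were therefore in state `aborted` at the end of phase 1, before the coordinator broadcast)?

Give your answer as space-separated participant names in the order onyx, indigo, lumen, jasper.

Txn tx7db phase 1: onyx no -> aborted; indigo yes -> prepared; lumen no -> aborted; jasper yes -> prepared

Answer: onyx lumen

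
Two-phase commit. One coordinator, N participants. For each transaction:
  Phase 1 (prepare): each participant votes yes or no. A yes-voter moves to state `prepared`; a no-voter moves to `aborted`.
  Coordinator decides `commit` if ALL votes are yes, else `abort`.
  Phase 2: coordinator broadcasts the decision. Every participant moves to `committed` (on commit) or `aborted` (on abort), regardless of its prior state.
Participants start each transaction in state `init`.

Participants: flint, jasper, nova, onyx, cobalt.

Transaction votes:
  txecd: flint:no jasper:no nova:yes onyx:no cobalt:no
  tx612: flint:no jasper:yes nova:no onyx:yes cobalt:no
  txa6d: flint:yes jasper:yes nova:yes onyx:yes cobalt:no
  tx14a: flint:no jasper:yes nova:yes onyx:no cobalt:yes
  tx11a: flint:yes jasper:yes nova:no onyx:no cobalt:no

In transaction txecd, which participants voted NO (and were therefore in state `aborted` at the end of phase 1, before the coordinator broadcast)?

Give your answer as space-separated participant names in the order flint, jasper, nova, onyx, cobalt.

Txn txecd phase 1: flint no -> aborted; jasper no -> aborted; nova yes -> prepared; onyx no -> aborted; cobalt no -> aborted

Answer: flint jasper onyx cobalt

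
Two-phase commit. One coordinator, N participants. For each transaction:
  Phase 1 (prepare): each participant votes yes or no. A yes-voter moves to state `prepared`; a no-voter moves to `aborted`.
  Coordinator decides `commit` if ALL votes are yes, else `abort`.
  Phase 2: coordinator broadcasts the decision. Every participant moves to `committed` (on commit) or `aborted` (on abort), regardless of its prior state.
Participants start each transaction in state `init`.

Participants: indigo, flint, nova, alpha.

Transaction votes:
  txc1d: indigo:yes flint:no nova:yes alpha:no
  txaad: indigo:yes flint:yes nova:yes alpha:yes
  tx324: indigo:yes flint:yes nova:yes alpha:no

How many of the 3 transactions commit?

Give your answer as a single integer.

txc1d: no from flint, alpha -> abort (commits=0)
txaad: all yes -> commit (commits=1)
tx324: no from alpha -> abort (commits=1)

Answer: 1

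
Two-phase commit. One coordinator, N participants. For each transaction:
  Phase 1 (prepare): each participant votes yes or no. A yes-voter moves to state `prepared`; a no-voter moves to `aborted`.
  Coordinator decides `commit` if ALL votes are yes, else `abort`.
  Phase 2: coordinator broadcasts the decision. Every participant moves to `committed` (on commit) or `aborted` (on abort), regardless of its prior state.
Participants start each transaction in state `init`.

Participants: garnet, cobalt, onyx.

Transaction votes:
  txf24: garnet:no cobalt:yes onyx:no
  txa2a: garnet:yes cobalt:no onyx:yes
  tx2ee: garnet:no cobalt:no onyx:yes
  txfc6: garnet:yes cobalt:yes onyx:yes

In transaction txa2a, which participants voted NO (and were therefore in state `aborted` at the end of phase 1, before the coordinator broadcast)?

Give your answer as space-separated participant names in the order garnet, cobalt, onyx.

Answer: cobalt

Derivation:
Txn txa2a phase 1: garnet yes -> prepared; cobalt no -> aborted; onyx yes -> prepared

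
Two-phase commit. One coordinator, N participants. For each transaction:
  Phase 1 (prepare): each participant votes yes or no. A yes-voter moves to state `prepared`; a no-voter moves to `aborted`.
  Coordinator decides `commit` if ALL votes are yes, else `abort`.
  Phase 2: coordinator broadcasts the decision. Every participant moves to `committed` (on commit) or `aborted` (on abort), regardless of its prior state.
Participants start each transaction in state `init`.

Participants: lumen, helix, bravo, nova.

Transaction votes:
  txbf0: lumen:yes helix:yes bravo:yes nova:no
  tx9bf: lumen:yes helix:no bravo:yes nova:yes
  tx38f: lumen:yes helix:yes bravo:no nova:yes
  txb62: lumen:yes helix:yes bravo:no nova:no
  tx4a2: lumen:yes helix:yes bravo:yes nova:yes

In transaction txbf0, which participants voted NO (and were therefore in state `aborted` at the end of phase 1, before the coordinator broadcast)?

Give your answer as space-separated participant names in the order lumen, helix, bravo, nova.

Answer: nova

Derivation:
Txn txbf0 phase 1: lumen yes -> prepared; helix yes -> prepared; bravo yes -> prepared; nova no -> aborted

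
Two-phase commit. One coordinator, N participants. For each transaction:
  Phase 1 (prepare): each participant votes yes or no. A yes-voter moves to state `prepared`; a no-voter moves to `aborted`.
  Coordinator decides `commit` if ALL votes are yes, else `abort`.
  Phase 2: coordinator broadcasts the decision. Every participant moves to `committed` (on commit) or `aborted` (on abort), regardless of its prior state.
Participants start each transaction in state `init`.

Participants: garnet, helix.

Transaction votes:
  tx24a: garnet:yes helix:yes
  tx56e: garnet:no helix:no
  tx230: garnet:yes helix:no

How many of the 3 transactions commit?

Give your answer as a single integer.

Answer: 1

Derivation:
tx24a: all yes -> commit (commits=1)
tx56e: no from garnet, helix -> abort (commits=1)
tx230: no from helix -> abort (commits=1)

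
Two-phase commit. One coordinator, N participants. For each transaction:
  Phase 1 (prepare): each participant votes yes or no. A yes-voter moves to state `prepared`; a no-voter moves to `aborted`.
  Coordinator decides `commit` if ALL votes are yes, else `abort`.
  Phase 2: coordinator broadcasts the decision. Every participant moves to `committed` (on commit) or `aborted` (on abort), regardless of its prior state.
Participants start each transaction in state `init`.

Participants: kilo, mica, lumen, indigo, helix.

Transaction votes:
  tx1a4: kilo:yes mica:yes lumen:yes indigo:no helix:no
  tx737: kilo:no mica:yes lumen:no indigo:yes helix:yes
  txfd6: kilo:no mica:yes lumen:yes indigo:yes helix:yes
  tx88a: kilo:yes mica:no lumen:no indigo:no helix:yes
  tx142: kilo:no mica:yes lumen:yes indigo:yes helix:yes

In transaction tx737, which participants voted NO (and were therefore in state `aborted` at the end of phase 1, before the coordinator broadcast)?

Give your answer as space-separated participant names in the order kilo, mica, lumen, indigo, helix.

Answer: kilo lumen

Derivation:
Txn tx737 phase 1: kilo no -> aborted; mica yes -> prepared; lumen no -> aborted; indigo yes -> prepared; helix yes -> prepared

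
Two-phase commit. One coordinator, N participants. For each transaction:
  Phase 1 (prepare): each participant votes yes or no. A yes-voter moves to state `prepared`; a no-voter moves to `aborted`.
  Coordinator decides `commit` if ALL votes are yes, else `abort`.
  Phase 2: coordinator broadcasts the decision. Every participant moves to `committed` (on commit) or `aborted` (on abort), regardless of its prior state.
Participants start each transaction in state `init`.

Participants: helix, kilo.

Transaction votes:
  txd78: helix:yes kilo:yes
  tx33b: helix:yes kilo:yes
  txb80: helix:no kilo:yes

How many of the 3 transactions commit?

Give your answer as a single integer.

txd78: all yes -> commit (commits=1)
tx33b: all yes -> commit (commits=2)
txb80: no from helix -> abort (commits=2)

Answer: 2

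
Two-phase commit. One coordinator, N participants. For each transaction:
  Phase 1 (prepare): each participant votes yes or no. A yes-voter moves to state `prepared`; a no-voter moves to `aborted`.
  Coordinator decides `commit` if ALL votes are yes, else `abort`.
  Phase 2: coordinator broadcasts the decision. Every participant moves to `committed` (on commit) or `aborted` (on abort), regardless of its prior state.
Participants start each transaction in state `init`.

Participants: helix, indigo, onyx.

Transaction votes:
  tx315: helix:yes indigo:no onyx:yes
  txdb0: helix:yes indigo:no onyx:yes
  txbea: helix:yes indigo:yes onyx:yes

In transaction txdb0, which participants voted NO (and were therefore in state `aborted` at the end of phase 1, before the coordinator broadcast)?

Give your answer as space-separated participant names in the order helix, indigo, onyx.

Answer: indigo

Derivation:
Txn txdb0 phase 1: helix yes -> prepared; indigo no -> aborted; onyx yes -> prepared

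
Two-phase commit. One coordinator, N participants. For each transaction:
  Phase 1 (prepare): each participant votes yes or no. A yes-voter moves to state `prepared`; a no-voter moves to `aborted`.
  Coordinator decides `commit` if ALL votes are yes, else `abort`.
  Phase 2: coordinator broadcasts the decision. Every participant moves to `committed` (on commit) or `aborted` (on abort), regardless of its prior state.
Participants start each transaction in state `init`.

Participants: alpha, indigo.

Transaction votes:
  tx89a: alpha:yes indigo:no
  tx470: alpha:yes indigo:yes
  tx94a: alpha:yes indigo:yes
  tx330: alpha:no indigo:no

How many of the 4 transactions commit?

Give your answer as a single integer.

tx89a: no from indigo -> abort (commits=0)
tx470: all yes -> commit (commits=1)
tx94a: all yes -> commit (commits=2)
tx330: no from alpha, indigo -> abort (commits=2)

Answer: 2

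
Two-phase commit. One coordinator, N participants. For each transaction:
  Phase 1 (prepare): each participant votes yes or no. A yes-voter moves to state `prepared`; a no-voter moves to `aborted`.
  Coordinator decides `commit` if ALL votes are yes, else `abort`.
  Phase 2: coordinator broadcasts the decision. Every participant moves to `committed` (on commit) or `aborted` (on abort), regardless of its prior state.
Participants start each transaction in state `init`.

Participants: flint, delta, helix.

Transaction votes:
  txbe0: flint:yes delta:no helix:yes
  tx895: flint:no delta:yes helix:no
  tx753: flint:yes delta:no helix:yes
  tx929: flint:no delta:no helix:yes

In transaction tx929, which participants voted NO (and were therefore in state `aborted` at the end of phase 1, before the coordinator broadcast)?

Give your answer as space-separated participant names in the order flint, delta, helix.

Answer: flint delta

Derivation:
Txn tx929 phase 1: flint no -> aborted; delta no -> aborted; helix yes -> prepared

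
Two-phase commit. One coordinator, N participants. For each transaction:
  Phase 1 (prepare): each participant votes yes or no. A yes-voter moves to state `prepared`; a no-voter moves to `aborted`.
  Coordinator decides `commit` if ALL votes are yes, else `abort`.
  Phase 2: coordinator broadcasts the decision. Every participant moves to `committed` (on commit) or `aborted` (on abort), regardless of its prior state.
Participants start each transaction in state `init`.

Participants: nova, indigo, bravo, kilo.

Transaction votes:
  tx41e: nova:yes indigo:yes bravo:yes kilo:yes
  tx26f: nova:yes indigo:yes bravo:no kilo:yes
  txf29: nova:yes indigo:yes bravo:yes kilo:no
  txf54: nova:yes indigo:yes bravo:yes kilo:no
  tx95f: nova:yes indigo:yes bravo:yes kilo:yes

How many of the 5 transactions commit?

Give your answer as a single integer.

Answer: 2

Derivation:
tx41e: all yes -> commit (commits=1)
tx26f: no from bravo -> abort (commits=1)
txf29: no from kilo -> abort (commits=1)
txf54: no from kilo -> abort (commits=1)
tx95f: all yes -> commit (commits=2)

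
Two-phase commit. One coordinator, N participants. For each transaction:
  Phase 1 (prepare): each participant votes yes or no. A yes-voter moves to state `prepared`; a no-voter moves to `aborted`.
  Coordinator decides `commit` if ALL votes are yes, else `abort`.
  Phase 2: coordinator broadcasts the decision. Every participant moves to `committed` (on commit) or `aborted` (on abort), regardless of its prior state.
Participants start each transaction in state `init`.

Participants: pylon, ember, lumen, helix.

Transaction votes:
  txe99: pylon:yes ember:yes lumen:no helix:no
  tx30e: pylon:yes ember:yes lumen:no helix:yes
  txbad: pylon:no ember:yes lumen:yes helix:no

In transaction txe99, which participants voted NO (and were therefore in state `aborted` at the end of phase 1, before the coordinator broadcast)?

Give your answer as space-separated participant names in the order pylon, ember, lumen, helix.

Txn txe99 phase 1: pylon yes -> prepared; ember yes -> prepared; lumen no -> aborted; helix no -> aborted

Answer: lumen helix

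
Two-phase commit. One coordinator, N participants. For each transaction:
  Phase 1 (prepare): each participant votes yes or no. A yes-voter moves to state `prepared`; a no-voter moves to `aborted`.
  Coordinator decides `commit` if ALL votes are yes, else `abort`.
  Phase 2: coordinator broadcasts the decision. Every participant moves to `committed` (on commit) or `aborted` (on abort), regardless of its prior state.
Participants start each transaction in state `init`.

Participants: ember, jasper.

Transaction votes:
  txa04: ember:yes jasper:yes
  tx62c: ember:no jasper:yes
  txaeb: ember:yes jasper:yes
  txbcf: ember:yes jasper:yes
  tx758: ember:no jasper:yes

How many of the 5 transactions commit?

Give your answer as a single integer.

txa04: all yes -> commit (commits=1)
tx62c: no from ember -> abort (commits=1)
txaeb: all yes -> commit (commits=2)
txbcf: all yes -> commit (commits=3)
tx758: no from ember -> abort (commits=3)

Answer: 3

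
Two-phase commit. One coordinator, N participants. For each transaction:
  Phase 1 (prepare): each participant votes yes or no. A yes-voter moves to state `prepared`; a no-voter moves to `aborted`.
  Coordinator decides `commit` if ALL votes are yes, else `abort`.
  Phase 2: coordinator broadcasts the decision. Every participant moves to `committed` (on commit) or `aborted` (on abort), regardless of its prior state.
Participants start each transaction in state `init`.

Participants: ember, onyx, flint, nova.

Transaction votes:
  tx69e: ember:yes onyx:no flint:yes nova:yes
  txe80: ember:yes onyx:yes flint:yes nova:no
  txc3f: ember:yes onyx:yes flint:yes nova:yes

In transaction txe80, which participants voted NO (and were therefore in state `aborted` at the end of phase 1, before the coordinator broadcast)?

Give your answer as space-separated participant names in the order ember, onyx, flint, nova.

Answer: nova

Derivation:
Txn txe80 phase 1: ember yes -> prepared; onyx yes -> prepared; flint yes -> prepared; nova no -> aborted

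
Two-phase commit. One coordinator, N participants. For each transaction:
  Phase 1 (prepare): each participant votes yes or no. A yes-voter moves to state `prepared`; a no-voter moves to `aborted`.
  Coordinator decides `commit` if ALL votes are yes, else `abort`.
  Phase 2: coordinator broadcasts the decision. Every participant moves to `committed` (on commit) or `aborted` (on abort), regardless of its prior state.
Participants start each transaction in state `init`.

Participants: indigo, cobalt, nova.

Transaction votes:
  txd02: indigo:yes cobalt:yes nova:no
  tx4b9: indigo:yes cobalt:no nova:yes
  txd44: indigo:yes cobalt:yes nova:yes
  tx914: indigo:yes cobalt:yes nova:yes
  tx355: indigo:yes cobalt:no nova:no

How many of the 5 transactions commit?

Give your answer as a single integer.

txd02: no from nova -> abort (commits=0)
tx4b9: no from cobalt -> abort (commits=0)
txd44: all yes -> commit (commits=1)
tx914: all yes -> commit (commits=2)
tx355: no from cobalt, nova -> abort (commits=2)

Answer: 2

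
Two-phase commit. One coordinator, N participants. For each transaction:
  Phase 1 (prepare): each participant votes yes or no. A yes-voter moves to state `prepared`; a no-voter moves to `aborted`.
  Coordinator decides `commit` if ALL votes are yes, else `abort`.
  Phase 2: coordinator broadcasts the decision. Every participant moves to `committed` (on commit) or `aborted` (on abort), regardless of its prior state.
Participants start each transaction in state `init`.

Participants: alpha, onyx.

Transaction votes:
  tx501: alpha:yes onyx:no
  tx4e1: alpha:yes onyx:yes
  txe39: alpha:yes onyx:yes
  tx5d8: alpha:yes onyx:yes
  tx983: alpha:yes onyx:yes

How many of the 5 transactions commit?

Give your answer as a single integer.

Answer: 4

Derivation:
tx501: no from onyx -> abort (commits=0)
tx4e1: all yes -> commit (commits=1)
txe39: all yes -> commit (commits=2)
tx5d8: all yes -> commit (commits=3)
tx983: all yes -> commit (commits=4)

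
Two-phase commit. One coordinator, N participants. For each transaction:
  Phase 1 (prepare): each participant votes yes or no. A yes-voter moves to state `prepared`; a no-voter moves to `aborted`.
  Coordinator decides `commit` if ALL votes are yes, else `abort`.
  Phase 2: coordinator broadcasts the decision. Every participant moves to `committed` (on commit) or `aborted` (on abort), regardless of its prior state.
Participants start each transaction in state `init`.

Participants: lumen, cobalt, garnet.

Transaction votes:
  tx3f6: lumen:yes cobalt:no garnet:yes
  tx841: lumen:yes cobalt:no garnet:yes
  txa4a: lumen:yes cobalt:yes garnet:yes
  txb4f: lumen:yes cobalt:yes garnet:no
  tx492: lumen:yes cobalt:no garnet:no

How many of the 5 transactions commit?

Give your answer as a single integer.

Answer: 1

Derivation:
tx3f6: no from cobalt -> abort (commits=0)
tx841: no from cobalt -> abort (commits=0)
txa4a: all yes -> commit (commits=1)
txb4f: no from garnet -> abort (commits=1)
tx492: no from cobalt, garnet -> abort (commits=1)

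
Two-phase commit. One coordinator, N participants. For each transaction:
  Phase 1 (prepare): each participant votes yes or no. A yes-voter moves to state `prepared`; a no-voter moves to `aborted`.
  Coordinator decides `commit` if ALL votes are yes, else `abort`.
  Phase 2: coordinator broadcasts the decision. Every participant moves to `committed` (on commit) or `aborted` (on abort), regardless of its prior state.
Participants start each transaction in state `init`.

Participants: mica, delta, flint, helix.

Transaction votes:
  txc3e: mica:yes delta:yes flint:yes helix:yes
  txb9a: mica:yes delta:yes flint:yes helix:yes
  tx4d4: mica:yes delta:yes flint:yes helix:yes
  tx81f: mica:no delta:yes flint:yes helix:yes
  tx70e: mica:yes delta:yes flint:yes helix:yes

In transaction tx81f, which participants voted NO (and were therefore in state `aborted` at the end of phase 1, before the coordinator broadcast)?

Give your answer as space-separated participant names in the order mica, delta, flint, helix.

Answer: mica

Derivation:
Txn tx81f phase 1: mica no -> aborted; delta yes -> prepared; flint yes -> prepared; helix yes -> prepared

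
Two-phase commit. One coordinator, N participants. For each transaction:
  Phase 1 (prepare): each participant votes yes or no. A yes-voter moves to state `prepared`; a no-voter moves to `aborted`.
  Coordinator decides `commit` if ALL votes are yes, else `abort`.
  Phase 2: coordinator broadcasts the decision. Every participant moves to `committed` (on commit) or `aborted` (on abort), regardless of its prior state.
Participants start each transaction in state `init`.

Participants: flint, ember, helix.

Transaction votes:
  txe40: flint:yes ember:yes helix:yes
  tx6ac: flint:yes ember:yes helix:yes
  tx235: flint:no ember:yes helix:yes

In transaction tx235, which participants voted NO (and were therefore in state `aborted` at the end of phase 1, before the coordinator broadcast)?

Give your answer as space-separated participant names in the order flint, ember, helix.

Txn tx235 phase 1: flint no -> aborted; ember yes -> prepared; helix yes -> prepared

Answer: flint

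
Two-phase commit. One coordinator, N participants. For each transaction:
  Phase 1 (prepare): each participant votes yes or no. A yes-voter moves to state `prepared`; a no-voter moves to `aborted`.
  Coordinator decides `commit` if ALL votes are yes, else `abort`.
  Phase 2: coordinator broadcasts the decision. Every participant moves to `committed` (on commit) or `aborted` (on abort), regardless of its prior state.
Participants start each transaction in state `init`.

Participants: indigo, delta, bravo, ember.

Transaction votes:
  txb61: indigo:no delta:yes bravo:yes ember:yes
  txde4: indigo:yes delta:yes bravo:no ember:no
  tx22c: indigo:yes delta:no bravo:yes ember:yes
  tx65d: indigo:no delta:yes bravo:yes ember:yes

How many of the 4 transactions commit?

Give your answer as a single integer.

txb61: no from indigo -> abort (commits=0)
txde4: no from bravo, ember -> abort (commits=0)
tx22c: no from delta -> abort (commits=0)
tx65d: no from indigo -> abort (commits=0)

Answer: 0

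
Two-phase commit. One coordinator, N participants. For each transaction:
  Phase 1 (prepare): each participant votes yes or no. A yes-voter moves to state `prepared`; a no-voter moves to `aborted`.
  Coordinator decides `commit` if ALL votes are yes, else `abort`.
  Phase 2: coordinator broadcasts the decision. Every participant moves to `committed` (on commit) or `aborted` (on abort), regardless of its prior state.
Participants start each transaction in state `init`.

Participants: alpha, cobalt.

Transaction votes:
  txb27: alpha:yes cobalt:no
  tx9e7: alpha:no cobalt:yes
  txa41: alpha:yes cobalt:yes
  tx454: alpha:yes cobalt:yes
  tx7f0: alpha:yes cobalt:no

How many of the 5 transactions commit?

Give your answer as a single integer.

Answer: 2

Derivation:
txb27: no from cobalt -> abort (commits=0)
tx9e7: no from alpha -> abort (commits=0)
txa41: all yes -> commit (commits=1)
tx454: all yes -> commit (commits=2)
tx7f0: no from cobalt -> abort (commits=2)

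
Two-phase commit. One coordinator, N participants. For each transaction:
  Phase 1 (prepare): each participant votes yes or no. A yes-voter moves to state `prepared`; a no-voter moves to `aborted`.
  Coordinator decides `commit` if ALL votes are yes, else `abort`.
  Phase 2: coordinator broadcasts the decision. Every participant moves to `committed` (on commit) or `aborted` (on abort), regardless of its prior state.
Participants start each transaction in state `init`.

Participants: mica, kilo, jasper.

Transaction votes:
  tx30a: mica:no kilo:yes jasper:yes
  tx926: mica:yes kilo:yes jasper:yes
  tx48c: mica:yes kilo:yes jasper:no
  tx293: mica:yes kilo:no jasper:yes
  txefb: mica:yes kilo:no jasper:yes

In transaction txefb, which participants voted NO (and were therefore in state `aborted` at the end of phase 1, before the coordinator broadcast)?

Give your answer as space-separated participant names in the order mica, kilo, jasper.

Answer: kilo

Derivation:
Txn txefb phase 1: mica yes -> prepared; kilo no -> aborted; jasper yes -> prepared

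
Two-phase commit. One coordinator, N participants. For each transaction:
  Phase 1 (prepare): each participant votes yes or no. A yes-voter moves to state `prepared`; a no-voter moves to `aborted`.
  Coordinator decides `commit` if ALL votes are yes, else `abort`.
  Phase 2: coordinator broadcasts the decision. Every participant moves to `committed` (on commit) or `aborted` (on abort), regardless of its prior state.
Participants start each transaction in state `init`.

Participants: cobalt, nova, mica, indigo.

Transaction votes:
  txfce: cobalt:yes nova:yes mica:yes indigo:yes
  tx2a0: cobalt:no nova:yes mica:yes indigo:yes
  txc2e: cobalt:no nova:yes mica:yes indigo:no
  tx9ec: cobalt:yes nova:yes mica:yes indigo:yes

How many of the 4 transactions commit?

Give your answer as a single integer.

Answer: 2

Derivation:
txfce: all yes -> commit (commits=1)
tx2a0: no from cobalt -> abort (commits=1)
txc2e: no from cobalt, indigo -> abort (commits=1)
tx9ec: all yes -> commit (commits=2)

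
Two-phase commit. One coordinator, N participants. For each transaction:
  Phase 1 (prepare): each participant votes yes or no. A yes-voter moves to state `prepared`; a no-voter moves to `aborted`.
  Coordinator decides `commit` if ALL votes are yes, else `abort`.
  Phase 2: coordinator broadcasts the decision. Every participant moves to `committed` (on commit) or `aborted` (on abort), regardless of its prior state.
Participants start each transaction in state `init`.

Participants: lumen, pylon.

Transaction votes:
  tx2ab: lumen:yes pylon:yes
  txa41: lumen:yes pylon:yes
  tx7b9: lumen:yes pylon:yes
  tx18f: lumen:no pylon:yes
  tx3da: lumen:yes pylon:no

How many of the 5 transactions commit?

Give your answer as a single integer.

tx2ab: all yes -> commit (commits=1)
txa41: all yes -> commit (commits=2)
tx7b9: all yes -> commit (commits=3)
tx18f: no from lumen -> abort (commits=3)
tx3da: no from pylon -> abort (commits=3)

Answer: 3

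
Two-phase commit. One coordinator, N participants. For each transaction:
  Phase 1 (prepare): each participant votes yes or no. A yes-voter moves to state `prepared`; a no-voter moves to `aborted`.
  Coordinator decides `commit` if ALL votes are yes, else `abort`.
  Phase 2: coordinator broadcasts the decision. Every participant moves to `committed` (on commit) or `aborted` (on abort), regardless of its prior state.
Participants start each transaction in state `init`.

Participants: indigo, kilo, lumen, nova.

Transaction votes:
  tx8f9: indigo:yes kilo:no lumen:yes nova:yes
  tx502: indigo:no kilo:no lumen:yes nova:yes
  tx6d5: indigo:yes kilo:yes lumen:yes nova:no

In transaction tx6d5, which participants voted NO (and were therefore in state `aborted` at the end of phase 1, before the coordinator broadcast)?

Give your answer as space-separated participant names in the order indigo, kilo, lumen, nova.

Answer: nova

Derivation:
Txn tx6d5 phase 1: indigo yes -> prepared; kilo yes -> prepared; lumen yes -> prepared; nova no -> aborted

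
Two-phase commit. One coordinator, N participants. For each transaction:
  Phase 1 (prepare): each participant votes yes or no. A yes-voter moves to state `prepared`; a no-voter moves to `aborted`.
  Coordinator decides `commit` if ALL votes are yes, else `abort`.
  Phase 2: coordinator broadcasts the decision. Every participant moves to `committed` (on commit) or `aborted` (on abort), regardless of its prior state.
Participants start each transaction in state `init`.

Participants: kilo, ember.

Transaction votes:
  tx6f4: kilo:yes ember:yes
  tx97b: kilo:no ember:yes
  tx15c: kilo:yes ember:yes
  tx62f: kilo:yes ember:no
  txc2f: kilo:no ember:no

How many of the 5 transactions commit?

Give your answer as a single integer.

tx6f4: all yes -> commit (commits=1)
tx97b: no from kilo -> abort (commits=1)
tx15c: all yes -> commit (commits=2)
tx62f: no from ember -> abort (commits=2)
txc2f: no from kilo, ember -> abort (commits=2)

Answer: 2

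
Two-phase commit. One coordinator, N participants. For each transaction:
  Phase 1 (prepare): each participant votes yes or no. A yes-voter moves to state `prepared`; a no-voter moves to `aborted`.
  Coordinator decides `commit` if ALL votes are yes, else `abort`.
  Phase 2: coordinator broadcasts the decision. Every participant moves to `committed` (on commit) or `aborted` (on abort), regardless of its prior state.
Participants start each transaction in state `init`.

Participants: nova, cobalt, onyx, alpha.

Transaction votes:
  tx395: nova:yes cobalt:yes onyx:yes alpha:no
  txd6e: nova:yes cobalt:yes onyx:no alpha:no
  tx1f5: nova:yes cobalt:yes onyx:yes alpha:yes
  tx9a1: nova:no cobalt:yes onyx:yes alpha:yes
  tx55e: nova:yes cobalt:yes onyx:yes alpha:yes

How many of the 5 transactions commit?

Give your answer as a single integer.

tx395: no from alpha -> abort (commits=0)
txd6e: no from onyx, alpha -> abort (commits=0)
tx1f5: all yes -> commit (commits=1)
tx9a1: no from nova -> abort (commits=1)
tx55e: all yes -> commit (commits=2)

Answer: 2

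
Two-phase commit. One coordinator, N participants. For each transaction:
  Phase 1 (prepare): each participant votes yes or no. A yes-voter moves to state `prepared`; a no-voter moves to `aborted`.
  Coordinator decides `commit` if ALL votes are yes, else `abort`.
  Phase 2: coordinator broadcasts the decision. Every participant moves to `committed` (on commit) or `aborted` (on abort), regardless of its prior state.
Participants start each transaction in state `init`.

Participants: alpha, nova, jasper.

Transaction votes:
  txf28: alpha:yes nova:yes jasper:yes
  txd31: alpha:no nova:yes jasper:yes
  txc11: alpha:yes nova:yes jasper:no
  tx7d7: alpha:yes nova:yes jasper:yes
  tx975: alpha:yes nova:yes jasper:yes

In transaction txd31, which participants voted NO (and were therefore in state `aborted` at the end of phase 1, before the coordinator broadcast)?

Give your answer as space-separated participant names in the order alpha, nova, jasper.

Txn txd31 phase 1: alpha no -> aborted; nova yes -> prepared; jasper yes -> prepared

Answer: alpha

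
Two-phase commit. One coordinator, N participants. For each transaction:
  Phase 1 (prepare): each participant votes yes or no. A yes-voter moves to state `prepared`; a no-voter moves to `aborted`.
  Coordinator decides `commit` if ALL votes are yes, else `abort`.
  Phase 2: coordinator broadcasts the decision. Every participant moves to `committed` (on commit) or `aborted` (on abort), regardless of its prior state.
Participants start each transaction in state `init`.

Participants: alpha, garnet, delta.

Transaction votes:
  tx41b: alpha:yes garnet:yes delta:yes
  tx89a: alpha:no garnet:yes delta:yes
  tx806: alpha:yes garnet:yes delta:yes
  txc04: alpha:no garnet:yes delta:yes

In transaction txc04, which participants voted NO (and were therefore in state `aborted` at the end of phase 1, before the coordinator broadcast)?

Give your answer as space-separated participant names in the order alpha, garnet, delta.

Answer: alpha

Derivation:
Txn txc04 phase 1: alpha no -> aborted; garnet yes -> prepared; delta yes -> prepared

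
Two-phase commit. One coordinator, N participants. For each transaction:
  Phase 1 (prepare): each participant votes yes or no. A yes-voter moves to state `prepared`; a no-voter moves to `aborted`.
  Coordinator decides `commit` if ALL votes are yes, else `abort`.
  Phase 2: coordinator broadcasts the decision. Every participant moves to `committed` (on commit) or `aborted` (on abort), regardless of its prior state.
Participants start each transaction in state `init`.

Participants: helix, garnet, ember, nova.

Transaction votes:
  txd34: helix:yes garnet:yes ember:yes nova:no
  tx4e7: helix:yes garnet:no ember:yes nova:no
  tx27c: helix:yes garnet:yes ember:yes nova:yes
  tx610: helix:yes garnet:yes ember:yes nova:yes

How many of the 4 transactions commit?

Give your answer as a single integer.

Answer: 2

Derivation:
txd34: no from nova -> abort (commits=0)
tx4e7: no from garnet, nova -> abort (commits=0)
tx27c: all yes -> commit (commits=1)
tx610: all yes -> commit (commits=2)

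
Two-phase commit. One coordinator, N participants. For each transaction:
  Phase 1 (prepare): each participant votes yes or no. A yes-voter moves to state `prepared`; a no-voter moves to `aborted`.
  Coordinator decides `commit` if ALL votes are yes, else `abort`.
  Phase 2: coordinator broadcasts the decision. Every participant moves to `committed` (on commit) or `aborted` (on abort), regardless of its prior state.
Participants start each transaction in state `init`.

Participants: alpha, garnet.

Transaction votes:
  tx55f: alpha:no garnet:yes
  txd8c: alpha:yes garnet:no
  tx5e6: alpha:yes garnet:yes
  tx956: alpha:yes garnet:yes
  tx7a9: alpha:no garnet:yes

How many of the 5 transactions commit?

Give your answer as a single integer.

tx55f: no from alpha -> abort (commits=0)
txd8c: no from garnet -> abort (commits=0)
tx5e6: all yes -> commit (commits=1)
tx956: all yes -> commit (commits=2)
tx7a9: no from alpha -> abort (commits=2)

Answer: 2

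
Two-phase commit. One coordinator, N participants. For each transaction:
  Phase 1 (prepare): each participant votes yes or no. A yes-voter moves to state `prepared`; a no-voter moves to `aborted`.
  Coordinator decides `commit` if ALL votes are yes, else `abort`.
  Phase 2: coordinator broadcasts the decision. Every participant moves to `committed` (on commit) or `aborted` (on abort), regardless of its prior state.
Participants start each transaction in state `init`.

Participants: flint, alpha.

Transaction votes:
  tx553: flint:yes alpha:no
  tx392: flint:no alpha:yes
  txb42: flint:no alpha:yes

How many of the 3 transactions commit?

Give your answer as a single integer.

Answer: 0

Derivation:
tx553: no from alpha -> abort (commits=0)
tx392: no from flint -> abort (commits=0)
txb42: no from flint -> abort (commits=0)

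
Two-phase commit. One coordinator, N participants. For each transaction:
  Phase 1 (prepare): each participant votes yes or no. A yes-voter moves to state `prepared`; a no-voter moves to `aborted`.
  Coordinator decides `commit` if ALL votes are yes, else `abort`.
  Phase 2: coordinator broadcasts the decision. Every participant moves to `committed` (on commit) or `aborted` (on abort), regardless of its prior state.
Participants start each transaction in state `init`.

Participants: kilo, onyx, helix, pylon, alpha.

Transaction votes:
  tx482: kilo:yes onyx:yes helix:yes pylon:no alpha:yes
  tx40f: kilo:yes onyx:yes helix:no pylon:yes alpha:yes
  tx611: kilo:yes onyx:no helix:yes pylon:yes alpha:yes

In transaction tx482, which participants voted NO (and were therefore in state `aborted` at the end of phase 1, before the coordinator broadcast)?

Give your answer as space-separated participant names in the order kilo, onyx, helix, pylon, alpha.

Txn tx482 phase 1: kilo yes -> prepared; onyx yes -> prepared; helix yes -> prepared; pylon no -> aborted; alpha yes -> prepared

Answer: pylon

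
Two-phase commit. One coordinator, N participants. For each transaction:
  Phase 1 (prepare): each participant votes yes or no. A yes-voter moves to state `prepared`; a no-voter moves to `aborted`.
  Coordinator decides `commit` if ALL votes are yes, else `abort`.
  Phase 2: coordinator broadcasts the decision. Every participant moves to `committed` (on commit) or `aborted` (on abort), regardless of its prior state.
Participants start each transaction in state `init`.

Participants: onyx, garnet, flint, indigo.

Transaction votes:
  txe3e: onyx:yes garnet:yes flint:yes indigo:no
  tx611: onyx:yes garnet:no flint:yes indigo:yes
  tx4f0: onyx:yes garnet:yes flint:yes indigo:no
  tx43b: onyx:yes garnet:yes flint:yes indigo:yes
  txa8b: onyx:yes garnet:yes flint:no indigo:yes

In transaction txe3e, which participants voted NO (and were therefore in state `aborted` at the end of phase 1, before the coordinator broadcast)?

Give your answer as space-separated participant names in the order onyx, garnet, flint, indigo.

Answer: indigo

Derivation:
Txn txe3e phase 1: onyx yes -> prepared; garnet yes -> prepared; flint yes -> prepared; indigo no -> aborted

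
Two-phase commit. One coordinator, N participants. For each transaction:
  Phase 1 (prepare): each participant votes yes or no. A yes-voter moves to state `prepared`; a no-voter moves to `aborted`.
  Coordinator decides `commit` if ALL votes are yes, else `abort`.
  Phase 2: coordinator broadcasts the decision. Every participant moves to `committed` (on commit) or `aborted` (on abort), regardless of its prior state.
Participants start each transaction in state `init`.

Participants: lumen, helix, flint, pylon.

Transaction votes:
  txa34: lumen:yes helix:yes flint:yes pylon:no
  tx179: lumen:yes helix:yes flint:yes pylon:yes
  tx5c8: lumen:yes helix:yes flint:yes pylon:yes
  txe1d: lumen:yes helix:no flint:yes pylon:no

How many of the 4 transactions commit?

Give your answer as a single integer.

txa34: no from pylon -> abort (commits=0)
tx179: all yes -> commit (commits=1)
tx5c8: all yes -> commit (commits=2)
txe1d: no from helix, pylon -> abort (commits=2)

Answer: 2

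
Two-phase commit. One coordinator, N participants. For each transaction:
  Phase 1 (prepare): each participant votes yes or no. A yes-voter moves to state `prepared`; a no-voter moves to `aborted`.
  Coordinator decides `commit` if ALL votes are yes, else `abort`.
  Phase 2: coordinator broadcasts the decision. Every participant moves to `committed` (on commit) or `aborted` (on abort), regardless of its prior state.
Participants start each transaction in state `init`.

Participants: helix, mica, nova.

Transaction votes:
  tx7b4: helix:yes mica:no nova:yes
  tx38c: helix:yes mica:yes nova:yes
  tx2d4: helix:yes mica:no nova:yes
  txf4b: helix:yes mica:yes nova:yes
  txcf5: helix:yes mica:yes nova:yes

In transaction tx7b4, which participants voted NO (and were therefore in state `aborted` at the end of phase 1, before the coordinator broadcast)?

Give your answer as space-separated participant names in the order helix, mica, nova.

Answer: mica

Derivation:
Txn tx7b4 phase 1: helix yes -> prepared; mica no -> aborted; nova yes -> prepared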